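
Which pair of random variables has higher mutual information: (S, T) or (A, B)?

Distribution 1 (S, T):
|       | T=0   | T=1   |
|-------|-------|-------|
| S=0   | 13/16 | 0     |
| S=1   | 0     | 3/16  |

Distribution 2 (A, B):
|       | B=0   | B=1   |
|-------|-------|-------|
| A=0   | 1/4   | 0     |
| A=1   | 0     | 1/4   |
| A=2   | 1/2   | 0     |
Distribution 1 (S, T):
Marginal P(S) (row sums):
  P(S=0) = 13/16 + 0 = 13/16
  P(S=1) = 0 + 3/16 = 3/16
Marginal P(T) (column sums):
  P(T=0) = 13/16 + 0 = 13/16
  P(T=1) = 0 + 3/16 = 3/16

H(S) = -[(13/16)·log₂(13/16) + (3/16)·log₂(3/16)]
  = 0.2434 + 0.4528
  = 0.6962 bits
H(T) = -[(13/16)·log₂(13/16) + (3/16)·log₂(3/16)]
  = 0.2434 + 0.4528
  = 0.6962 bits
H(S,T) = -[(13/16)·log₂(13/16) + (3/16)·log₂(3/16)]
  = 0.2434 + 0.4528
  = 0.6962 bits

I(S;T) = H(S) + H(T) - H(S,T)
  = 0.6962 + 0.6962 - 0.6962
  = 0.6962 bits

Distribution 2 (A, B):
Marginal P(A) (row sums):
  P(A=0) = 1/4 + 0 = 1/4
  P(A=1) = 0 + 1/4 = 1/4
  P(A=2) = 1/2 + 0 = 1/2
Marginal P(B) (column sums):
  P(B=0) = 1/4 + 0 + 1/2 = 3/4
  P(B=1) = 0 + 1/4 + 0 = 1/4

H(A) = -[(1/4)·log₂(1/4) + (1/4)·log₂(1/4) + (1/2)·log₂(1/2)]
  = 0.5000 + 0.5000 + 0.5000
  = 1.5000 bits
H(B) = -[(3/4)·log₂(3/4) + (1/4)·log₂(1/4)]
  = 0.3113 + 0.5000
  = 0.8113 bits
H(A,B) = -[(1/4)·log₂(1/4) + (1/4)·log₂(1/4) + (1/2)·log₂(1/2)]
  = 0.5000 + 0.5000 + 0.5000
  = 1.5000 bits

I(A;B) = H(A) + H(B) - H(A,B)
  = 1.5000 + 0.8113 - 1.5000
  = 0.8113 bits

I(A;B) = 0.8113 bits > I(S;T) = 0.6962 bits, so (A, B) has the higher mutual information (stronger dependence).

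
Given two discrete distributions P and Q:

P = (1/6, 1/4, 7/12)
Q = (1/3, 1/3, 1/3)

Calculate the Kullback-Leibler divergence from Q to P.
D(P||Q) = Σ P(i) log₂(P(i)/Q(i))
  i=0: (1/6) × log₂((1/6)/(1/3)) = (1/6) × log₂(1/2) = -0.1667
  i=1: (1/4) × log₂((1/4)/(1/3)) = (1/4) × log₂(3/4) = -0.1038
  i=2: (7/12) × log₂((7/12)/(1/3)) = (7/12) × log₂(7/4) = 0.4710
D(P||Q) = -0.1667 - 0.1038 + 0.4710
  = 0.2005 bits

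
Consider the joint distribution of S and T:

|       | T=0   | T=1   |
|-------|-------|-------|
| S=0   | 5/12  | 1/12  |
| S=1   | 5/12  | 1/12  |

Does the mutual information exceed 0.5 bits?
Marginal P(S) (row sums):
  P(S=0) = 5/12 + 1/12 = 1/2
  P(S=1) = 5/12 + 1/12 = 1/2
Marginal P(T) (column sums):
  P(T=0) = 5/12 + 5/12 = 5/6
  P(T=1) = 1/12 + 1/12 = 1/6

H(S) = -[(1/2)·log₂(1/2) + (1/2)·log₂(1/2)]
  = 0.5000 + 0.5000
  = 1.0000 bits
H(T) = -[(5/6)·log₂(5/6) + (1/6)·log₂(1/6)]
  = 0.2192 + 0.4308
  = 0.6500 bits
H(S,T) = -[(5/12)·log₂(5/12) + (1/12)·log₂(1/12) + (5/12)·log₂(5/12) + (1/12)·log₂(1/12)]
  = 0.5263 + 0.2987 + 0.5263 + 0.2987
  = 1.6500 bits

I(S;T) = H(S) + H(T) - H(S,T)
  = 1.0000 + 0.6500 - 1.6500
  = 0.0000 bits

No. I(S;T) = 0.0000 bits, which is ≤ 0.5 bits.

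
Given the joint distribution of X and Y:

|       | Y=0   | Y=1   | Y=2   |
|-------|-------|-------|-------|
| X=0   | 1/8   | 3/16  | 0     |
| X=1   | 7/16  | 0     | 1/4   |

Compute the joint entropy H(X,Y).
H(X,Y) = -Σ P(X,Y) log₂ P(X,Y), summed over the non-zero cells:
H(X,Y) = -[(1/8)·log₂(1/8) + (3/16)·log₂(3/16) + (7/16)·log₂(7/16) + (1/4)·log₂(1/4)]
  = 0.3750 + 0.4528 + 0.5218 + 0.5000
  = 1.8496 bits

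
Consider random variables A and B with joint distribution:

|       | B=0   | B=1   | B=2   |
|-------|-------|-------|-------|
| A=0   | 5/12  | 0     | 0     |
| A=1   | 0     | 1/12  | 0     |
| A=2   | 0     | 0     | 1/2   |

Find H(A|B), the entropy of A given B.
Marginal P(B) (column sums):
  P(B=0) = 5/12 + 0 + 0 = 5/12
  P(B=1) = 0 + 1/12 + 0 = 1/12
  P(B=2) = 0 + 0 + 1/2 = 1/2

H(A|B) = -Σ P(A,B)·log₂ P(A|B), where P(A|B) = P(A,B) / P(B)
  (cells with P(A,B) = 0 contribute 0)
  (A=0,B=0): P(A|B) = (5/12)/(5/12) = 1;  -(5/12)·log₂(1) = 0.0000
  (A=1,B=1): P(A|B) = (1/12)/(1/12) = 1;  -(1/12)·log₂(1) = 0.0000
  (A=2,B=2): P(A|B) = (1/2)/(1/2) = 1;  -(1/2)·log₂(1) = 0.0000
H(A|B) = 0.0000 + 0.0000 + 0.0000
  = 0.0000 bits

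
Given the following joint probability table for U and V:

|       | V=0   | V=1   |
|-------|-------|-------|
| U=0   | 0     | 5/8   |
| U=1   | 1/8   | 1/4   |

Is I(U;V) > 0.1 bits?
Marginal P(U) (row sums):
  P(U=0) = 0 + 5/8 = 5/8
  P(U=1) = 1/8 + 1/4 = 3/8
Marginal P(V) (column sums):
  P(V=0) = 0 + 1/8 = 1/8
  P(V=1) = 5/8 + 1/4 = 7/8

H(U) = -[(5/8)·log₂(5/8) + (3/8)·log₂(3/8)]
  = 0.4238 + 0.5306
  = 0.9544 bits
H(V) = -[(1/8)·log₂(1/8) + (7/8)·log₂(7/8)]
  = 0.3750 + 0.1686
  = 0.5436 bits
H(U,V) = -[(5/8)·log₂(5/8) + (1/8)·log₂(1/8) + (1/4)·log₂(1/4)]
  = 0.4238 + 0.3750 + 0.5000
  = 1.2988 bits

I(U;V) = H(U) + H(V) - H(U,V)
  = 0.9544 + 0.5436 - 1.2988
  = 0.1992 bits

Yes. I(U;V) = 0.1992 bits, which is > 0.1 bits.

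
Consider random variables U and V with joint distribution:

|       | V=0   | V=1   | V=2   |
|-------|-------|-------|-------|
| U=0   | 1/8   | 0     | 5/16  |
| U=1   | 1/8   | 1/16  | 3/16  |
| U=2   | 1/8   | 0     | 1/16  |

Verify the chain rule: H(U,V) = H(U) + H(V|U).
Left side:
H(U,V) = -[(1/8)·log₂(1/8) + (5/16)·log₂(5/16) + (1/8)·log₂(1/8) + (1/16)·log₂(1/16) + (3/16)·log₂(3/16) + (1/8)·log₂(1/8) + (1/16)·log₂(1/16)]
  = 0.3750 + 0.5244 + 0.3750 + 0.2500 + 0.4528 + 0.3750 + 0.2500
  = 2.6022 bits

Right side:
Marginal P(U) (row sums):
  P(U=0) = 1/8 + 0 + 5/16 = 7/16
  P(U=1) = 1/8 + 1/16 + 3/16 = 3/8
  P(U=2) = 1/8 + 0 + 1/16 = 3/16
H(U) = -[(7/16)·log₂(7/16) + (3/8)·log₂(3/8) + (3/16)·log₂(3/16)]
  = 0.5218 + 0.5306 + 0.4528
  = 1.5052 bits
H(V|U) = -Σ P(U,V)·log₂ P(V|U), where P(V|U) = P(U,V) / P(U)
  (cells with P(U,V) = 0 contribute 0)
  (U=0,V=0): P(V|U) = (1/8)/(7/16) = 2/7;  -(1/8)·log₂(2/7) = 0.2259
  (U=0,V=2): P(V|U) = (5/16)/(7/16) = 5/7;  -(5/16)·log₂(5/7) = 0.1517
  (U=1,V=0): P(V|U) = (1/8)/(3/8) = 1/3;  -(1/8)·log₂(1/3) = 0.1981
  (U=1,V=1): P(V|U) = (1/16)/(3/8) = 1/6;  -(1/16)·log₂(1/6) = 0.1616
  (U=1,V=2): P(V|U) = (3/16)/(3/8) = 1/2;  -(3/16)·log₂(1/2) = 0.1875
  (U=2,V=0): P(V|U) = (1/8)/(3/16) = 2/3;  -(1/8)·log₂(2/3) = 0.0731
  (U=2,V=2): P(V|U) = (1/16)/(3/16) = 1/3;  -(1/16)·log₂(1/3) = 0.0991
H(V|U) = 0.2259 + 0.1517 + 0.1981 + 0.1616 + 0.1875 + 0.0731 + 0.0991
  = 1.0970 bits
H(U) + H(V|U) = 1.5052 + 1.0970 = 2.6022 bits

Both sides equal 2.6022 bits, so the chain rule holds ✓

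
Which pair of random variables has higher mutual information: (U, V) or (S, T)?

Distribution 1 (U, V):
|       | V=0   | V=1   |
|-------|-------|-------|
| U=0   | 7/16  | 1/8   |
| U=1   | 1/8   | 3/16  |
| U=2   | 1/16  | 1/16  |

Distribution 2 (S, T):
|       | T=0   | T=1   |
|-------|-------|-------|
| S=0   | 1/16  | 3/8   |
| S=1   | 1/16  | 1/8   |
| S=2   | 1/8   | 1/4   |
Distribution 1 (U, V):
Marginal P(U) (row sums):
  P(U=0) = 7/16 + 1/8 = 9/16
  P(U=1) = 1/8 + 3/16 = 5/16
  P(U=2) = 1/16 + 1/16 = 1/8
Marginal P(V) (column sums):
  P(V=0) = 7/16 + 1/8 + 1/16 = 5/8
  P(V=1) = 1/8 + 3/16 + 1/16 = 3/8

H(U) = -[(9/16)·log₂(9/16) + (5/16)·log₂(5/16) + (1/8)·log₂(1/8)]
  = 0.4669 + 0.5244 + 0.3750
  = 1.3663 bits
H(V) = -[(5/8)·log₂(5/8) + (3/8)·log₂(3/8)]
  = 0.4238 + 0.5306
  = 0.9544 bits
H(U,V) = -[(7/16)·log₂(7/16) + (1/8)·log₂(1/8) + (1/8)·log₂(1/8) + (3/16)·log₂(3/16) + (1/16)·log₂(1/16) + (1/16)·log₂(1/16)]
  = 0.5218 + 0.3750 + 0.3750 + 0.4528 + 0.2500 + 0.2500
  = 2.2246 bits

I(U;V) = H(U) + H(V) - H(U,V)
  = 1.3663 + 0.9544 - 2.2246
  = 0.0961 bits

Distribution 2 (S, T):
Marginal P(S) (row sums):
  P(S=0) = 1/16 + 3/8 = 7/16
  P(S=1) = 1/16 + 1/8 = 3/16
  P(S=2) = 1/8 + 1/4 = 3/8
Marginal P(T) (column sums):
  P(T=0) = 1/16 + 1/16 + 1/8 = 1/4
  P(T=1) = 3/8 + 1/8 + 1/4 = 3/4

H(S) = -[(7/16)·log₂(7/16) + (3/16)·log₂(3/16) + (3/8)·log₂(3/8)]
  = 0.5218 + 0.4528 + 0.5306
  = 1.5052 bits
H(T) = -[(1/4)·log₂(1/4) + (3/4)·log₂(3/4)]
  = 0.5000 + 0.3113
  = 0.8113 bits
H(S,T) = -[(1/16)·log₂(1/16) + (3/8)·log₂(3/8) + (1/16)·log₂(1/16) + (1/8)·log₂(1/8) + (1/8)·log₂(1/8) + (1/4)·log₂(1/4)]
  = 0.2500 + 0.5306 + 0.2500 + 0.3750 + 0.3750 + 0.5000
  = 2.2806 bits

I(S;T) = H(S) + H(T) - H(S,T)
  = 1.5052 + 0.8113 - 2.2806
  = 0.0359 bits

I(U;V) = 0.0961 bits > I(S;T) = 0.0359 bits, so (U, V) has the higher mutual information (stronger dependence).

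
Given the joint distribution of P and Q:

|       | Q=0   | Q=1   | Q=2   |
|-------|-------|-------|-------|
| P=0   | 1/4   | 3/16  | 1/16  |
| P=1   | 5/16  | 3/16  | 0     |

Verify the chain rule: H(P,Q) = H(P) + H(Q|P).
Left side:
H(P,Q) = -[(1/4)·log₂(1/4) + (3/16)·log₂(3/16) + (1/16)·log₂(1/16) + (5/16)·log₂(5/16) + (3/16)·log₂(3/16)]
  = 0.5000 + 0.4528 + 0.2500 + 0.5244 + 0.4528
  = 2.1800 bits

Right side:
Marginal P(P) (row sums):
  P(P=0) = 1/4 + 3/16 + 1/16 = 1/2
  P(P=1) = 5/16 + 3/16 + 0 = 1/2
H(P) = -[(1/2)·log₂(1/2) + (1/2)·log₂(1/2)]
  = 0.5000 + 0.5000
  = 1.0000 bits
H(Q|P) = -Σ P(P,Q)·log₂ P(Q|P), where P(Q|P) = P(P,Q) / P(P)
  (cells with P(P,Q) = 0 contribute 0)
  (P=0,Q=0): P(Q|P) = (1/4)/(1/2) = 1/2;  -(1/4)·log₂(1/2) = 0.2500
  (P=0,Q=1): P(Q|P) = (3/16)/(1/2) = 3/8;  -(3/16)·log₂(3/8) = 0.2653
  (P=0,Q=2): P(Q|P) = (1/16)/(1/2) = 1/8;  -(1/16)·log₂(1/8) = 0.1875
  (P=1,Q=0): P(Q|P) = (5/16)/(1/2) = 5/8;  -(5/16)·log₂(5/8) = 0.2119
  (P=1,Q=1): P(Q|P) = (3/16)/(1/2) = 3/8;  -(3/16)·log₂(3/8) = 0.2653
H(Q|P) = 0.2500 + 0.2653 + 0.1875 + 0.2119 + 0.2653
  = 1.1800 bits
H(P) + H(Q|P) = 1.0000 + 1.1800 = 2.1800 bits

Both sides equal 2.1800 bits, so the chain rule holds ✓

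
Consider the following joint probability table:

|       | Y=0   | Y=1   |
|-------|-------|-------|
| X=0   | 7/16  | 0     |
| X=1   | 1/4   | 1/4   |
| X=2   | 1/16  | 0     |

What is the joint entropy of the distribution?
H(X,Y) = -Σ P(X,Y) log₂ P(X,Y), summed over the non-zero cells:
H(X,Y) = -[(7/16)·log₂(7/16) + (1/4)·log₂(1/4) + (1/4)·log₂(1/4) + (1/16)·log₂(1/16)]
  = 0.5218 + 0.5000 + 0.5000 + 0.2500
  = 1.7718 bits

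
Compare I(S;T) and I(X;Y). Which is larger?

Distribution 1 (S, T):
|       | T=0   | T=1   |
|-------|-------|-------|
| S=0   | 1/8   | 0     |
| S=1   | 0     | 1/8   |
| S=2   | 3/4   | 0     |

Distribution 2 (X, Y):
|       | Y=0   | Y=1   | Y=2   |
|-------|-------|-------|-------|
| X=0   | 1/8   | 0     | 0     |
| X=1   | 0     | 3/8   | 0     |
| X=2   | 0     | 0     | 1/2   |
Distribution 1 (S, T):
Marginal P(S) (row sums):
  P(S=0) = 1/8 + 0 = 1/8
  P(S=1) = 0 + 1/8 = 1/8
  P(S=2) = 3/4 + 0 = 3/4
Marginal P(T) (column sums):
  P(T=0) = 1/8 + 0 + 3/4 = 7/8
  P(T=1) = 0 + 1/8 + 0 = 1/8

H(S) = -[(1/8)·log₂(1/8) + (1/8)·log₂(1/8) + (3/4)·log₂(3/4)]
  = 0.3750 + 0.3750 + 0.3113
  = 1.0613 bits
H(T) = -[(7/8)·log₂(7/8) + (1/8)·log₂(1/8)]
  = 0.1686 + 0.3750
  = 0.5436 bits
H(S,T) = -[(1/8)·log₂(1/8) + (1/8)·log₂(1/8) + (3/4)·log₂(3/4)]
  = 0.3750 + 0.3750 + 0.3113
  = 1.0613 bits

I(S;T) = H(S) + H(T) - H(S,T)
  = 1.0613 + 0.5436 - 1.0613
  = 0.5436 bits

Distribution 2 (X, Y):
Marginal P(X) (row sums):
  P(X=0) = 1/8 + 0 + 0 = 1/8
  P(X=1) = 0 + 3/8 + 0 = 3/8
  P(X=2) = 0 + 0 + 1/2 = 1/2
Marginal P(Y) (column sums):
  P(Y=0) = 1/8 + 0 + 0 = 1/8
  P(Y=1) = 0 + 3/8 + 0 = 3/8
  P(Y=2) = 0 + 0 + 1/2 = 1/2

H(X) = -[(1/8)·log₂(1/8) + (3/8)·log₂(3/8) + (1/2)·log₂(1/2)]
  = 0.3750 + 0.5306 + 0.5000
  = 1.4056 bits
H(Y) = -[(1/8)·log₂(1/8) + (3/8)·log₂(3/8) + (1/2)·log₂(1/2)]
  = 0.3750 + 0.5306 + 0.5000
  = 1.4056 bits
H(X,Y) = -[(1/8)·log₂(1/8) + (3/8)·log₂(3/8) + (1/2)·log₂(1/2)]
  = 0.3750 + 0.5306 + 0.5000
  = 1.4056 bits

I(X;Y) = H(X) + H(Y) - H(X,Y)
  = 1.4056 + 1.4056 - 1.4056
  = 1.4056 bits

I(X;Y) = 1.4056 bits > I(S;T) = 0.5436 bits, so (X, Y) has the higher mutual information (stronger dependence).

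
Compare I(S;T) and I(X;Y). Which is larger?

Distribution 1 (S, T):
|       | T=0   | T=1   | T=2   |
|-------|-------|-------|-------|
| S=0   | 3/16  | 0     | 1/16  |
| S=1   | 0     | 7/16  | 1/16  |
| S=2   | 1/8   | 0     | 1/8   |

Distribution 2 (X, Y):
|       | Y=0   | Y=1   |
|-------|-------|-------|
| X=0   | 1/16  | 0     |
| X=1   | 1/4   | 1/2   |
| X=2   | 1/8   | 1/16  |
Distribution 1 (S, T):
Marginal P(S) (row sums):
  P(S=0) = 3/16 + 0 + 1/16 = 1/4
  P(S=1) = 0 + 7/16 + 1/16 = 1/2
  P(S=2) = 1/8 + 0 + 1/8 = 1/4
Marginal P(T) (column sums):
  P(T=0) = 3/16 + 0 + 1/8 = 5/16
  P(T=1) = 0 + 7/16 + 0 = 7/16
  P(T=2) = 1/16 + 1/16 + 1/8 = 1/4

H(S) = -[(1/4)·log₂(1/4) + (1/2)·log₂(1/2) + (1/4)·log₂(1/4)]
  = 0.5000 + 0.5000 + 0.5000
  = 1.5000 bits
H(T) = -[(5/16)·log₂(5/16) + (7/16)·log₂(7/16) + (1/4)·log₂(1/4)]
  = 0.5244 + 0.5218 + 0.5000
  = 1.5462 bits
H(S,T) = -[(3/16)·log₂(3/16) + (1/16)·log₂(1/16) + (7/16)·log₂(7/16) + (1/16)·log₂(1/16) + (1/8)·log₂(1/8) + (1/8)·log₂(1/8)]
  = 0.4528 + 0.2500 + 0.5218 + 0.2500 + 0.3750 + 0.3750
  = 2.2246 bits

I(S;T) = H(S) + H(T) - H(S,T)
  = 1.5000 + 1.5462 - 2.2246
  = 0.8216 bits

Distribution 2 (X, Y):
Marginal P(X) (row sums):
  P(X=0) = 1/16 + 0 = 1/16
  P(X=1) = 1/4 + 1/2 = 3/4
  P(X=2) = 1/8 + 1/16 = 3/16
Marginal P(Y) (column sums):
  P(Y=0) = 1/16 + 1/4 + 1/8 = 7/16
  P(Y=1) = 0 + 1/2 + 1/16 = 9/16

H(X) = -[(1/16)·log₂(1/16) + (3/4)·log₂(3/4) + (3/16)·log₂(3/16)]
  = 0.2500 + 0.3113 + 0.4528
  = 1.0141 bits
H(Y) = -[(7/16)·log₂(7/16) + (9/16)·log₂(9/16)]
  = 0.5218 + 0.4669
  = 0.9887 bits
H(X,Y) = -[(1/16)·log₂(1/16) + (1/4)·log₂(1/4) + (1/2)·log₂(1/2) + (1/8)·log₂(1/8) + (1/16)·log₂(1/16)]
  = 0.2500 + 0.5000 + 0.5000 + 0.3750 + 0.2500
  = 1.8750 bits

I(X;Y) = H(X) + H(Y) - H(X,Y)
  = 1.0141 + 0.9887 - 1.8750
  = 0.1278 bits

I(S;T) = 0.8216 bits > I(X;Y) = 0.1278 bits, so (S, T) has the higher mutual information (stronger dependence).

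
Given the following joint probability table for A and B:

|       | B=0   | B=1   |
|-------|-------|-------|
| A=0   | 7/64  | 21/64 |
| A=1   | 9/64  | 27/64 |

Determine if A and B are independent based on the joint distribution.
Marginal P(A) (row sums):
  P(A=0) = 7/64 + 21/64 = 7/16
  P(A=1) = 9/64 + 27/64 = 9/16
Marginal P(B) (column sums):
  P(B=0) = 7/64 + 9/64 = 1/4
  P(B=1) = 21/64 + 27/64 = 3/4

A and B are independent iff P(A=i,B=j) = P(A=i)·P(B=j) for every cell.
  P(A=0)·P(B=0) = 7/16 × 1/4 = 7/64 = P(A=0,B=0) ✓
  P(A=0)·P(B=1) = 7/16 × 3/4 = 21/64 = P(A=0,B=1) ✓
  P(A=1)·P(B=0) = 9/16 × 1/4 = 9/64 = P(A=1,B=0) ✓
  P(A=1)·P(B=1) = 9/16 × 3/4 = 27/64 = P(A=1,B=1) ✓

Yes, A and B are independent: every cell factors, so I(A;B) = 0 bits.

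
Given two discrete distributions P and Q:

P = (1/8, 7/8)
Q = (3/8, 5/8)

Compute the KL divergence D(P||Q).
D(P||Q) = Σ P(i) log₂(P(i)/Q(i))
  i=0: (1/8) × log₂((1/8)/(3/8)) = (1/8) × log₂(1/3) = -0.1981
  i=1: (7/8) × log₂((7/8)/(5/8)) = (7/8) × log₂(7/5) = 0.4247
D(P||Q) = -0.1981 + 0.4247
  = 0.2266 bits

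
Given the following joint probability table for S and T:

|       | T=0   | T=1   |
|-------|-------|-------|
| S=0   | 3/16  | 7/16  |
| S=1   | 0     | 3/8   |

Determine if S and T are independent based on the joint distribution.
Marginal P(S) (row sums):
  P(S=0) = 3/16 + 7/16 = 5/8
  P(S=1) = 0 + 3/8 = 3/8
Marginal P(T) (column sums):
  P(T=0) = 3/16 + 0 = 3/16
  P(T=1) = 7/16 + 3/8 = 13/16

S and T are independent iff P(S=i,T=j) = P(S=i)·P(T=j) for every cell.
  P(S=0)·P(T=0) = 5/8 × 3/16 = 15/128, but P(S=0,T=0) = 3/16 ✗

No, S and T are not independent. Quantitatively, I(S;T) > 0:

H(S) = -[(5/8)·log₂(5/8) + (3/8)·log₂(3/8)]
  = 0.4238 + 0.5306
  = 0.9544 bits
H(T) = -[(3/16)·log₂(3/16) + (13/16)·log₂(13/16)]
  = 0.4528 + 0.2434
  = 0.6962 bits
H(S,T) = -[(3/16)·log₂(3/16) + (7/16)·log₂(7/16) + (3/8)·log₂(3/8)]
  = 0.4528 + 0.5218 + 0.5306
  = 1.5052 bits
I(S;T) = H(S) + H(T) - H(S,T) = 0.9544 + 0.6962 - 1.5052 = 0.1454 bits > 0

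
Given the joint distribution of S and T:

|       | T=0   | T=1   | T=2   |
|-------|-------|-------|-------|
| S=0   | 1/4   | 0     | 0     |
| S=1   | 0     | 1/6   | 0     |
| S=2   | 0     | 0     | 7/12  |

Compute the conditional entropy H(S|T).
Marginal P(T) (column sums):
  P(T=0) = 1/4 + 0 + 0 = 1/4
  P(T=1) = 0 + 1/6 + 0 = 1/6
  P(T=2) = 0 + 0 + 7/12 = 7/12

H(S|T) = -Σ P(S,T)·log₂ P(S|T), where P(S|T) = P(S,T) / P(T)
  (cells with P(S,T) = 0 contribute 0)
  (S=0,T=0): P(S|T) = (1/4)/(1/4) = 1;  -(1/4)·log₂(1) = 0.0000
  (S=1,T=1): P(S|T) = (1/6)/(1/6) = 1;  -(1/6)·log₂(1) = 0.0000
  (S=2,T=2): P(S|T) = (7/12)/(7/12) = 1;  -(7/12)·log₂(1) = 0.0000
H(S|T) = 0.0000 + 0.0000 + 0.0000
  = 0.0000 bits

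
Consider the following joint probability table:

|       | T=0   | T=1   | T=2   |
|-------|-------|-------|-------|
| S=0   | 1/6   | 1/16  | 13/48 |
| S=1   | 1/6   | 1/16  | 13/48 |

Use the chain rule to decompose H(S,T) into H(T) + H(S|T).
By the chain rule: H(S,T) = H(T) + H(S|T)

Marginal P(T) (column sums):
  P(T=0) = 1/6 + 1/6 = 1/3
  P(T=1) = 1/16 + 1/16 = 1/8
  P(T=2) = 13/48 + 13/48 = 13/24
H(T) = -[(1/3)·log₂(1/3) + (1/8)·log₂(1/8) + (13/24)·log₂(13/24)]
  = 0.5283 + 0.3750 + 0.4791
  = 1.3824 bits
H(S|T) = -Σ P(S,T)·log₂ P(S|T), where P(S|T) = P(S,T) / P(T)
  (S=0,T=0): P(S|T) = (1/6)/(1/3) = 1/2;  -(1/6)·log₂(1/2) = 0.1667
  (S=0,T=1): P(S|T) = (1/16)/(1/8) = 1/2;  -(1/16)·log₂(1/2) = 0.0625
  (S=0,T=2): P(S|T) = (13/48)/(13/24) = 1/2;  -(13/48)·log₂(1/2) = 0.2708
  (S=1,T=0): P(S|T) = (1/6)/(1/3) = 1/2;  -(1/6)·log₂(1/2) = 0.1667
  (S=1,T=1): P(S|T) = (1/16)/(1/8) = 1/2;  -(1/16)·log₂(1/2) = 0.0625
  (S=1,T=2): P(S|T) = (13/48)/(13/24) = 1/2;  -(13/48)·log₂(1/2) = 0.2708
H(S|T) = 0.1667 + 0.0625 + 0.2708 + 0.1667 + 0.0625 + 0.2708
  = 1.0000 bits

H(S,T) = H(T) + H(S|T) = 1.3824 + 1.0000 = 2.3824 bits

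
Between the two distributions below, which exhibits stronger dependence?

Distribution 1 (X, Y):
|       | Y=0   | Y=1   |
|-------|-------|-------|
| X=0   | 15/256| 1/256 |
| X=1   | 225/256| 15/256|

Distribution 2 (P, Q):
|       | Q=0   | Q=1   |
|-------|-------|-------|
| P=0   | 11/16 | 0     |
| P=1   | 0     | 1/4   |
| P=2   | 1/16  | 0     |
Distribution 1 (X, Y):
Marginal P(X) (row sums):
  P(X=0) = 15/256 + 1/256 = 1/16
  P(X=1) = 225/256 + 15/256 = 15/16
Marginal P(Y) (column sums):
  P(Y=0) = 15/256 + 225/256 = 15/16
  P(Y=1) = 1/256 + 15/256 = 1/16

H(X) = -[(1/16)·log₂(1/16) + (15/16)·log₂(15/16)]
  = 0.2500 + 0.0873
  = 0.3373 bits
H(Y) = -[(15/16)·log₂(15/16) + (1/16)·log₂(1/16)]
  = 0.0873 + 0.2500
  = 0.3373 bits
H(X,Y) = -[(15/256)·log₂(15/256) + (1/256)·log₂(1/256) + (225/256)·log₂(225/256) + (15/256)·log₂(15/256)]
  = 0.2398 + 0.0313 + 0.1637 + 0.2398
  = 0.6746 bits

I(X;Y) = H(X) + H(Y) - H(X,Y)
  = 0.3373 + 0.3373 - 0.6746
  = 0.0000 bits

Distribution 2 (P, Q):
Marginal P(P) (row sums):
  P(P=0) = 11/16 + 0 = 11/16
  P(P=1) = 0 + 1/4 = 1/4
  P(P=2) = 1/16 + 0 = 1/16
Marginal P(Q) (column sums):
  P(Q=0) = 11/16 + 0 + 1/16 = 3/4
  P(Q=1) = 0 + 1/4 + 0 = 1/4

H(P) = -[(11/16)·log₂(11/16) + (1/4)·log₂(1/4) + (1/16)·log₂(1/16)]
  = 0.3716 + 0.5000 + 0.2500
  = 1.1216 bits
H(Q) = -[(3/4)·log₂(3/4) + (1/4)·log₂(1/4)]
  = 0.3113 + 0.5000
  = 0.8113 bits
H(P,Q) = -[(11/16)·log₂(11/16) + (1/4)·log₂(1/4) + (1/16)·log₂(1/16)]
  = 0.3716 + 0.5000 + 0.2500
  = 1.1216 bits

I(P;Q) = H(P) + H(Q) - H(P,Q)
  = 1.1216 + 0.8113 - 1.1216
  = 0.8113 bits

I(P;Q) = 0.8113 bits > I(X;Y) = 0.0000 bits, so (P, Q) has the higher mutual information (stronger dependence).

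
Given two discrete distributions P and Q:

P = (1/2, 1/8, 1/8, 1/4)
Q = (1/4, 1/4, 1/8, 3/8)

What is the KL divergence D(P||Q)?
D(P||Q) = Σ P(i) log₂(P(i)/Q(i))
  i=0: (1/2) × log₂((1/2)/(1/4)) = (1/2) × log₂(2) = 0.5000
  i=1: (1/8) × log₂((1/8)/(1/4)) = (1/8) × log₂(1/2) = -0.1250
  i=2: (1/8) × log₂((1/8)/(1/8)) = (1/8) × log₂(1) = 0.0000
  i=3: (1/4) × log₂((1/4)/(3/8)) = (1/4) × log₂(2/3) = -0.1462
D(P||Q) = 0.5000 - 0.1250 + 0.0000 - 0.1462
  = 0.2288 bits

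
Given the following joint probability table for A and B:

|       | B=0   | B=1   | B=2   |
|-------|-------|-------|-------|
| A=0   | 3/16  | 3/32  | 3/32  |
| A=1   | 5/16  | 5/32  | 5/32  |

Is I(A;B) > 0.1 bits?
Marginal P(A) (row sums):
  P(A=0) = 3/16 + 3/32 + 3/32 = 3/8
  P(A=1) = 5/16 + 5/32 + 5/32 = 5/8
Marginal P(B) (column sums):
  P(B=0) = 3/16 + 5/16 = 1/2
  P(B=1) = 3/32 + 5/32 = 1/4
  P(B=2) = 3/32 + 5/32 = 1/4

H(A) = -[(3/8)·log₂(3/8) + (5/8)·log₂(5/8)]
  = 0.5306 + 0.4238
  = 0.9544 bits
H(B) = -[(1/2)·log₂(1/2) + (1/4)·log₂(1/4) + (1/4)·log₂(1/4)]
  = 0.5000 + 0.5000 + 0.5000
  = 1.5000 bits
H(A,B) = -[(3/16)·log₂(3/16) + (3/32)·log₂(3/32) + (3/32)·log₂(3/32) + (5/16)·log₂(5/16) + (5/32)·log₂(5/32) + (5/32)·log₂(5/32)]
  = 0.4528 + 0.3202 + 0.3202 + 0.5244 + 0.4184 + 0.4184
  = 2.4544 bits

I(A;B) = H(A) + H(B) - H(A,B)
  = 0.9544 + 1.5000 - 2.4544
  = 0.0000 bits

No. I(A;B) = 0.0000 bits, which is ≤ 0.1 bits.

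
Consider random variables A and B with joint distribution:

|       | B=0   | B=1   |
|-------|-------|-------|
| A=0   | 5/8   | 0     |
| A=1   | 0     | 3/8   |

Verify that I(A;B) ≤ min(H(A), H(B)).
Marginal P(A) (row sums):
  P(A=0) = 5/8 + 0 = 5/8
  P(A=1) = 0 + 3/8 = 3/8
Marginal P(B) (column sums):
  P(B=0) = 5/8 + 0 = 5/8
  P(B=1) = 0 + 3/8 = 3/8

H(A) = -[(5/8)·log₂(5/8) + (3/8)·log₂(3/8)]
  = 0.4238 + 0.5306
  = 0.9544 bits
H(B) = -[(5/8)·log₂(5/8) + (3/8)·log₂(3/8)]
  = 0.4238 + 0.5306
  = 0.9544 bits
H(A,B) = -[(5/8)·log₂(5/8) + (3/8)·log₂(3/8)]
  = 0.4238 + 0.5306
  = 0.9544 bits

I(A;B) = H(A) + H(B) - H(A,B)
  = 0.9544 + 0.9544 - 0.9544
  = 0.9544 bits

min(H(A), H(B)) = min(0.9544, 0.9544) = 0.9544 bits
Since 0.9544 ≤ 0.9544, the bound is satisfied ✓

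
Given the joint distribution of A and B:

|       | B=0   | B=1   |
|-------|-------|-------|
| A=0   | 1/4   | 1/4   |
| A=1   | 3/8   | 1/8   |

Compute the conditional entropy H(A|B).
Marginal P(B) (column sums):
  P(B=0) = 1/4 + 3/8 = 5/8
  P(B=1) = 1/4 + 1/8 = 3/8

H(A|B) = -Σ P(A,B)·log₂ P(A|B), where P(A|B) = P(A,B) / P(B)
  (A=0,B=0): P(A|B) = (1/4)/(5/8) = 2/5;  -(1/4)·log₂(2/5) = 0.3305
  (A=0,B=1): P(A|B) = (1/4)/(3/8) = 2/3;  -(1/4)·log₂(2/3) = 0.1462
  (A=1,B=0): P(A|B) = (3/8)/(5/8) = 3/5;  -(3/8)·log₂(3/5) = 0.2764
  (A=1,B=1): P(A|B) = (1/8)/(3/8) = 1/3;  -(1/8)·log₂(1/3) = 0.1981
H(A|B) = 0.3305 + 0.1462 + 0.2764 + 0.1981
  = 0.9512 bits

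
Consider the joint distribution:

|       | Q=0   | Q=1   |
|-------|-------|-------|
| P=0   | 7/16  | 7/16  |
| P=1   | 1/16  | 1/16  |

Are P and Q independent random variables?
Marginal P(P) (row sums):
  P(P=0) = 7/16 + 7/16 = 7/8
  P(P=1) = 1/16 + 1/16 = 1/8
Marginal P(Q) (column sums):
  P(Q=0) = 7/16 + 1/16 = 1/2
  P(Q=1) = 7/16 + 1/16 = 1/2

P and Q are independent iff P(P=i,Q=j) = P(P=i)·P(Q=j) for every cell.
  P(P=0)·P(Q=0) = 7/8 × 1/2 = 7/16 = P(P=0,Q=0) ✓
  P(P=0)·P(Q=1) = 7/8 × 1/2 = 7/16 = P(P=0,Q=1) ✓
  P(P=1)·P(Q=0) = 1/8 × 1/2 = 1/16 = P(P=1,Q=0) ✓
  P(P=1)·P(Q=1) = 1/8 × 1/2 = 1/16 = P(P=1,Q=1) ✓

Yes, P and Q are independent: every cell factors, so I(P;Q) = 0 bits.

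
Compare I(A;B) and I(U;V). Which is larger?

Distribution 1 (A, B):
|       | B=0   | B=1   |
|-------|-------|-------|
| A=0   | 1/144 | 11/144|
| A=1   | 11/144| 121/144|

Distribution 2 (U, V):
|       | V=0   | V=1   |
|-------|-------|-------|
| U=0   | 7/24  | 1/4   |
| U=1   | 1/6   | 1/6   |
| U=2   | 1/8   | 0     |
Distribution 1 (A, B):
Marginal P(A) (row sums):
  P(A=0) = 1/144 + 11/144 = 1/12
  P(A=1) = 11/144 + 121/144 = 11/12
Marginal P(B) (column sums):
  P(B=0) = 1/144 + 11/144 = 1/12
  P(B=1) = 11/144 + 121/144 = 11/12

H(A) = -[(1/12)·log₂(1/12) + (11/12)·log₂(11/12)]
  = 0.2987 + 0.1151
  = 0.4138 bits
H(B) = -[(1/12)·log₂(1/12) + (11/12)·log₂(11/12)]
  = 0.2987 + 0.1151
  = 0.4138 bits
H(A,B) = -[(1/144)·log₂(1/144) + (11/144)·log₂(11/144) + (11/144)·log₂(11/144) + (121/144)·log₂(121/144)]
  = 0.0498 + 0.2834 + 0.2834 + 0.2110
  = 0.8276 bits

I(A;B) = H(A) + H(B) - H(A,B)
  = 0.4138 + 0.4138 - 0.8276
  = 0.0000 bits

Distribution 2 (U, V):
Marginal P(U) (row sums):
  P(U=0) = 7/24 + 1/4 = 13/24
  P(U=1) = 1/6 + 1/6 = 1/3
  P(U=2) = 1/8 + 0 = 1/8
Marginal P(V) (column sums):
  P(V=0) = 7/24 + 1/6 + 1/8 = 7/12
  P(V=1) = 1/4 + 1/6 + 0 = 5/12

H(U) = -[(13/24)·log₂(13/24) + (1/3)·log₂(1/3) + (1/8)·log₂(1/8)]
  = 0.4791 + 0.5283 + 0.3750
  = 1.3824 bits
H(V) = -[(7/12)·log₂(7/12) + (5/12)·log₂(5/12)]
  = 0.4536 + 0.5263
  = 0.9799 bits
H(U,V) = -[(7/24)·log₂(7/24) + (1/4)·log₂(1/4) + (1/6)·log₂(1/6) + (1/6)·log₂(1/6) + (1/8)·log₂(1/8)]
  = 0.5185 + 0.5000 + 0.4308 + 0.4308 + 0.3750
  = 2.2551 bits

I(U;V) = H(U) + H(V) - H(U,V)
  = 1.3824 + 0.9799 - 2.2551
  = 0.1072 bits

I(U;V) = 0.1072 bits > I(A;B) = 0.0000 bits, so (U, V) has the higher mutual information (stronger dependence).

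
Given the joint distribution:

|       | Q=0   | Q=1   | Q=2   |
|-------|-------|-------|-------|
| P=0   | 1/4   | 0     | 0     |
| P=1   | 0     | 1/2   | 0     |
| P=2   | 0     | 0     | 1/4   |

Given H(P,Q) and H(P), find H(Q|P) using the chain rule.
From the chain rule: H(P,Q) = H(P) + H(Q|P)
Therefore: H(Q|P) = H(P,Q) - H(P)

H(P,Q) = -[(1/4)·log₂(1/4) + (1/2)·log₂(1/2) + (1/4)·log₂(1/4)]
  = 0.5000 + 0.5000 + 0.5000
  = 1.5000 bits
Marginal P(P) (row sums):
  P(P=0) = 1/4 + 0 + 0 = 1/4
  P(P=1) = 0 + 1/2 + 0 = 1/2
  P(P=2) = 0 + 0 + 1/4 = 1/4
H(P) = -[(1/4)·log₂(1/4) + (1/2)·log₂(1/2) + (1/4)·log₂(1/4)]
  = 0.5000 + 0.5000 + 0.5000
  = 1.5000 bits

H(Q|P) = 1.5000 - 1.5000 = 0.0000 bits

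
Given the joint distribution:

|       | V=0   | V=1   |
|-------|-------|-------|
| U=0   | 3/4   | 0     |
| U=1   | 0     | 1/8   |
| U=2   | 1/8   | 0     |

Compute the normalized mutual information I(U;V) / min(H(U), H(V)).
Marginal P(U) (row sums):
  P(U=0) = 3/4 + 0 = 3/4
  P(U=1) = 0 + 1/8 = 1/8
  P(U=2) = 1/8 + 0 = 1/8
Marginal P(V) (column sums):
  P(V=0) = 3/4 + 0 + 1/8 = 7/8
  P(V=1) = 0 + 1/8 + 0 = 1/8

H(U) = -[(3/4)·log₂(3/4) + (1/8)·log₂(1/8) + (1/8)·log₂(1/8)]
  = 0.3113 + 0.3750 + 0.3750
  = 1.0613 bits
H(V) = -[(7/8)·log₂(7/8) + (1/8)·log₂(1/8)]
  = 0.1686 + 0.3750
  = 0.5436 bits
H(U,V) = -[(3/4)·log₂(3/4) + (1/8)·log₂(1/8) + (1/8)·log₂(1/8)]
  = 0.3113 + 0.3750 + 0.3750
  = 1.0613 bits

I(U;V) = H(U) + H(V) - H(U,V)
  = 1.0613 + 0.5436 - 1.0613
  = 0.5436 bits

min(H(U), H(V)) = min(1.0613, 0.5436) = 0.5436 bits
Normalized MI = 0.5436 / 0.5436 = 1.0000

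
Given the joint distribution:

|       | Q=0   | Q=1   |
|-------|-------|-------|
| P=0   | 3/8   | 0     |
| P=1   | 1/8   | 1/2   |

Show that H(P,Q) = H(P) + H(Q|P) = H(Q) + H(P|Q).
Marginal P(P) (row sums):
  P(P=0) = 3/8 + 0 = 3/8
  P(P=1) = 1/8 + 1/2 = 5/8
Marginal P(Q) (column sums):
  P(Q=0) = 3/8 + 1/8 = 1/2
  P(Q=1) = 0 + 1/2 = 1/2

Decomposition 1: H(P) + H(Q|P)
H(P) = -[(3/8)·log₂(3/8) + (5/8)·log₂(5/8)]
  = 0.5306 + 0.4238
  = 0.9544 bits
H(Q|P) = -Σ P(P,Q)·log₂ P(Q|P), where P(Q|P) = P(P,Q) / P(P)
  (cells with P(P,Q) = 0 contribute 0)
  (P=0,Q=0): P(Q|P) = (3/8)/(3/8) = 1;  -(3/8)·log₂(1) = 0.0000
  (P=1,Q=0): P(Q|P) = (1/8)/(5/8) = 1/5;  -(1/8)·log₂(1/5) = 0.2902
  (P=1,Q=1): P(Q|P) = (1/2)/(5/8) = 4/5;  -(1/2)·log₂(4/5) = 0.1610
H(Q|P) = 0.0000 + 0.2902 + 0.1610
  = 0.4512 bits
H(P) + H(Q|P) = 0.9544 + 0.4512 = 1.4056 bits

Decomposition 2: H(Q) + H(P|Q)
H(Q) = -[(1/2)·log₂(1/2) + (1/2)·log₂(1/2)]
  = 0.5000 + 0.5000
  = 1.0000 bits
H(P|Q) = -Σ P(P,Q)·log₂ P(P|Q), where P(P|Q) = P(P,Q) / P(Q)
  (cells with P(P,Q) = 0 contribute 0)
  (P=0,Q=0): P(P|Q) = (3/8)/(1/2) = 3/4;  -(3/8)·log₂(3/4) = 0.1556
  (P=1,Q=0): P(P|Q) = (1/8)/(1/2) = 1/4;  -(1/8)·log₂(1/4) = 0.2500
  (P=1,Q=1): P(P|Q) = (1/2)/(1/2) = 1;  -(1/2)·log₂(1) = 0.0000
H(P|Q) = 0.1556 + 0.2500 + 0.0000
  = 0.4056 bits
H(Q) + H(P|Q) = 1.0000 + 0.4056 = 1.4056 bits

Direct computation of the joint entropy:
H(P,Q) = -[(3/8)·log₂(3/8) + (1/8)·log₂(1/8) + (1/2)·log₂(1/2)]
  = 0.5306 + 0.3750 + 0.5000
  = 1.4056 bits

All three agree: H(P,Q) = 1.4056 bits ✓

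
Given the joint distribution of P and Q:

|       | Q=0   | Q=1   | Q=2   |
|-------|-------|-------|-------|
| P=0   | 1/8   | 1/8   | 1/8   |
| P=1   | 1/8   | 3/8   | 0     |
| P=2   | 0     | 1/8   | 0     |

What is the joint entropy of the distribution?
H(P,Q) = -Σ P(P,Q) log₂ P(P,Q), summed over the non-zero cells:
H(P,Q) = -[(1/8)·log₂(1/8) + (1/8)·log₂(1/8) + (1/8)·log₂(1/8) + (1/8)·log₂(1/8) + (3/8)·log₂(3/8) + (1/8)·log₂(1/8)]
  = 0.3750 + 0.3750 + 0.3750 + 0.3750 + 0.5306 + 0.3750
  = 2.4056 bits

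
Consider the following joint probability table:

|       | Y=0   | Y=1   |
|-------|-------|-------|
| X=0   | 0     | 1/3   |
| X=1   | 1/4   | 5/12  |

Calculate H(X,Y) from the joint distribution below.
H(X,Y) = -Σ P(X,Y) log₂ P(X,Y), summed over the non-zero cells:
H(X,Y) = -[(1/3)·log₂(1/3) + (1/4)·log₂(1/4) + (5/12)·log₂(5/12)]
  = 0.5283 + 0.5000 + 0.5263
  = 1.5546 bits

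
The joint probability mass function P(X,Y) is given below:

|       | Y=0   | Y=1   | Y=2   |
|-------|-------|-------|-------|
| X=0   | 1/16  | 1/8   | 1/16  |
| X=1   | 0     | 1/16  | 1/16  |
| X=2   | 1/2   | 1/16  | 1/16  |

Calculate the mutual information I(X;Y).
Marginal P(X) (row sums):
  P(X=0) = 1/16 + 1/8 + 1/16 = 1/4
  P(X=1) = 0 + 1/16 + 1/16 = 1/8
  P(X=2) = 1/2 + 1/16 + 1/16 = 5/8
Marginal P(Y) (column sums):
  P(Y=0) = 1/16 + 0 + 1/2 = 9/16
  P(Y=1) = 1/8 + 1/16 + 1/16 = 1/4
  P(Y=2) = 1/16 + 1/16 + 1/16 = 3/16

H(X) = -[(1/4)·log₂(1/4) + (1/8)·log₂(1/8) + (5/8)·log₂(5/8)]
  = 0.5000 + 0.3750 + 0.4238
  = 1.2988 bits
H(Y) = -[(9/16)·log₂(9/16) + (1/4)·log₂(1/4) + (3/16)·log₂(3/16)]
  = 0.4669 + 0.5000 + 0.4528
  = 1.4197 bits
H(X,Y) = -[(1/16)·log₂(1/16) + (1/8)·log₂(1/8) + (1/16)·log₂(1/16) + (1/16)·log₂(1/16) + (1/16)·log₂(1/16) + (1/2)·log₂(1/2) + (1/16)·log₂(1/16) + (1/16)·log₂(1/16)]
  = 0.2500 + 0.3750 + 0.2500 + 0.2500 + 0.2500 + 0.5000 + 0.2500 + 0.2500
  = 2.3750 bits

I(X;Y) = H(X) + H(Y) - H(X,Y)
  = 1.2988 + 1.4197 - 2.3750
  = 0.3435 bits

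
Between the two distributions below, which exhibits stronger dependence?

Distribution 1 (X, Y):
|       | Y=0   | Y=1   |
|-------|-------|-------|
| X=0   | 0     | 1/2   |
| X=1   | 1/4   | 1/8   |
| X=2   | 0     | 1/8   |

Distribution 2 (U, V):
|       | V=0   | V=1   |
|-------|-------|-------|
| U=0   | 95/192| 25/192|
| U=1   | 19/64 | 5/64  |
Distribution 1 (X, Y):
Marginal P(X) (row sums):
  P(X=0) = 0 + 1/2 = 1/2
  P(X=1) = 1/4 + 1/8 = 3/8
  P(X=2) = 0 + 1/8 = 1/8
Marginal P(Y) (column sums):
  P(Y=0) = 0 + 1/4 + 0 = 1/4
  P(Y=1) = 1/2 + 1/8 + 1/8 = 3/4

H(X) = -[(1/2)·log₂(1/2) + (3/8)·log₂(3/8) + (1/8)·log₂(1/8)]
  = 0.5000 + 0.5306 + 0.3750
  = 1.4056 bits
H(Y) = -[(1/4)·log₂(1/4) + (3/4)·log₂(3/4)]
  = 0.5000 + 0.3113
  = 0.8113 bits
H(X,Y) = -[(1/2)·log₂(1/2) + (1/4)·log₂(1/4) + (1/8)·log₂(1/8) + (1/8)·log₂(1/8)]
  = 0.5000 + 0.5000 + 0.3750 + 0.3750
  = 1.7500 bits

I(X;Y) = H(X) + H(Y) - H(X,Y)
  = 1.4056 + 0.8113 - 1.7500
  = 0.4669 bits

Distribution 2 (U, V):
Marginal P(U) (row sums):
  P(U=0) = 95/192 + 25/192 = 5/8
  P(U=1) = 19/64 + 5/64 = 3/8
Marginal P(V) (column sums):
  P(V=0) = 95/192 + 19/64 = 19/24
  P(V=1) = 25/192 + 5/64 = 5/24

H(U) = -[(5/8)·log₂(5/8) + (3/8)·log₂(3/8)]
  = 0.4238 + 0.5306
  = 0.9544 bits
H(V) = -[(19/24)·log₂(19/24) + (5/24)·log₂(5/24)]
  = 0.2668 + 0.4715
  = 0.7383 bits
H(U,V) = -[(95/192)·log₂(95/192) + (25/192)·log₂(25/192) + (19/64)·log₂(19/64) + (5/64)·log₂(5/64)]
  = 0.5023 + 0.3830 + 0.5201 + 0.2873
  = 1.6927 bits

I(U;V) = H(U) + H(V) - H(U,V)
  = 0.9544 + 0.7383 - 1.6927
  = 0.0000 bits

I(X;Y) = 0.4669 bits > I(U;V) = 0.0000 bits, so (X, Y) has the higher mutual information (stronger dependence).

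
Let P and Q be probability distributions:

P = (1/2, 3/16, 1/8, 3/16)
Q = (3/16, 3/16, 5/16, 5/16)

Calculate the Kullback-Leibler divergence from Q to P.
D(P||Q) = Σ P(i) log₂(P(i)/Q(i))
  i=0: (1/2) × log₂((1/2)/(3/16)) = (1/2) × log₂(8/3) = 0.7075
  i=1: (3/16) × log₂((3/16)/(3/16)) = (3/16) × log₂(1) = 0.0000
  i=2: (1/8) × log₂((1/8)/(5/16)) = (1/8) × log₂(2/5) = -0.1652
  i=3: (3/16) × log₂((3/16)/(5/16)) = (3/16) × log₂(3/5) = -0.1382
D(P||Q) = 0.7075 + 0.0000 - 0.1652 - 0.1382
  = 0.4041 bits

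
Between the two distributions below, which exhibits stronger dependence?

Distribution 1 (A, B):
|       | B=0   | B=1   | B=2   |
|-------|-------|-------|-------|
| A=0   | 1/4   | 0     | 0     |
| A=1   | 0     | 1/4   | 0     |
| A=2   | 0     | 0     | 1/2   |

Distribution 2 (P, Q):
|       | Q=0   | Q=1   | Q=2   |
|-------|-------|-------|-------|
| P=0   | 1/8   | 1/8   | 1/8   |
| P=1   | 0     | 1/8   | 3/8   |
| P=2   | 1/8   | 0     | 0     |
Distribution 1 (A, B):
Marginal P(A) (row sums):
  P(A=0) = 1/4 + 0 + 0 = 1/4
  P(A=1) = 0 + 1/4 + 0 = 1/4
  P(A=2) = 0 + 0 + 1/2 = 1/2
Marginal P(B) (column sums):
  P(B=0) = 1/4 + 0 + 0 = 1/4
  P(B=1) = 0 + 1/4 + 0 = 1/4
  P(B=2) = 0 + 0 + 1/2 = 1/2

H(A) = -[(1/4)·log₂(1/4) + (1/4)·log₂(1/4) + (1/2)·log₂(1/2)]
  = 0.5000 + 0.5000 + 0.5000
  = 1.5000 bits
H(B) = -[(1/4)·log₂(1/4) + (1/4)·log₂(1/4) + (1/2)·log₂(1/2)]
  = 0.5000 + 0.5000 + 0.5000
  = 1.5000 bits
H(A,B) = -[(1/4)·log₂(1/4) + (1/4)·log₂(1/4) + (1/2)·log₂(1/2)]
  = 0.5000 + 0.5000 + 0.5000
  = 1.5000 bits

I(A;B) = H(A) + H(B) - H(A,B)
  = 1.5000 + 1.5000 - 1.5000
  = 1.5000 bits

Distribution 2 (P, Q):
Marginal P(P) (row sums):
  P(P=0) = 1/8 + 1/8 + 1/8 = 3/8
  P(P=1) = 0 + 1/8 + 3/8 = 1/2
  P(P=2) = 1/8 + 0 + 0 = 1/8
Marginal P(Q) (column sums):
  P(Q=0) = 1/8 + 0 + 1/8 = 1/4
  P(Q=1) = 1/8 + 1/8 + 0 = 1/4
  P(Q=2) = 1/8 + 3/8 + 0 = 1/2

H(P) = -[(3/8)·log₂(3/8) + (1/2)·log₂(1/2) + (1/8)·log₂(1/8)]
  = 0.5306 + 0.5000 + 0.3750
  = 1.4056 bits
H(Q) = -[(1/4)·log₂(1/4) + (1/4)·log₂(1/4) + (1/2)·log₂(1/2)]
  = 0.5000 + 0.5000 + 0.5000
  = 1.5000 bits
H(P,Q) = -[(1/8)·log₂(1/8) + (1/8)·log₂(1/8) + (1/8)·log₂(1/8) + (1/8)·log₂(1/8) + (3/8)·log₂(3/8) + (1/8)·log₂(1/8)]
  = 0.3750 + 0.3750 + 0.3750 + 0.3750 + 0.5306 + 0.3750
  = 2.4056 bits

I(P;Q) = H(P) + H(Q) - H(P,Q)
  = 1.4056 + 1.5000 - 2.4056
  = 0.5000 bits

I(A;B) = 1.5000 bits > I(P;Q) = 0.5000 bits, so (A, B) has the higher mutual information (stronger dependence).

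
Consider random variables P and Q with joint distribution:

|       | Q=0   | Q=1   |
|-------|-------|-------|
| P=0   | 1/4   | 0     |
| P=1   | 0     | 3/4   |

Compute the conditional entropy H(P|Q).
Marginal P(Q) (column sums):
  P(Q=0) = 1/4 + 0 = 1/4
  P(Q=1) = 0 + 3/4 = 3/4

H(P|Q) = -Σ P(P,Q)·log₂ P(P|Q), where P(P|Q) = P(P,Q) / P(Q)
  (cells with P(P,Q) = 0 contribute 0)
  (P=0,Q=0): P(P|Q) = (1/4)/(1/4) = 1;  -(1/4)·log₂(1) = 0.0000
  (P=1,Q=1): P(P|Q) = (3/4)/(3/4) = 1;  -(3/4)·log₂(1) = 0.0000
H(P|Q) = 0.0000 + 0.0000
  = 0.0000 bits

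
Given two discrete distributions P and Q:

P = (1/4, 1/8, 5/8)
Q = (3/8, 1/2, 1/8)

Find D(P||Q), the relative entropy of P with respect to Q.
D(P||Q) = Σ P(i) log₂(P(i)/Q(i))
  i=0: (1/4) × log₂((1/4)/(3/8)) = (1/4) × log₂(2/3) = -0.1462
  i=1: (1/8) × log₂((1/8)/(1/2)) = (1/8) × log₂(1/4) = -0.2500
  i=2: (5/8) × log₂((5/8)/(1/8)) = (5/8) × log₂(5) = 1.4512
D(P||Q) = -0.1462 - 0.2500 + 1.4512
  = 1.0550 bits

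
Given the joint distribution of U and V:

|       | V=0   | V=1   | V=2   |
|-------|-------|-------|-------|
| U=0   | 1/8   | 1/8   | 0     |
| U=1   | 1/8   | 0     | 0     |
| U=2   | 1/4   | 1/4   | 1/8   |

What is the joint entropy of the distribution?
H(U,V) = -Σ P(U,V) log₂ P(U,V), summed over the non-zero cells:
H(U,V) = -[(1/8)·log₂(1/8) + (1/8)·log₂(1/8) + (1/8)·log₂(1/8) + (1/4)·log₂(1/4) + (1/4)·log₂(1/4) + (1/8)·log₂(1/8)]
  = 0.3750 + 0.3750 + 0.3750 + 0.5000 + 0.5000 + 0.3750
  = 2.5000 bits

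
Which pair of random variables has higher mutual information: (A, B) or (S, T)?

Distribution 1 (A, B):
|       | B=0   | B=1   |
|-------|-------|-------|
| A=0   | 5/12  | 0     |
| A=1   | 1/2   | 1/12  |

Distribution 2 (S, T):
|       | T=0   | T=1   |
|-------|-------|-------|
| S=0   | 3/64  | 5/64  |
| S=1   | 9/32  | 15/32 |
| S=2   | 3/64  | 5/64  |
Distribution 1 (A, B):
Marginal P(A) (row sums):
  P(A=0) = 5/12 + 0 = 5/12
  P(A=1) = 1/2 + 1/12 = 7/12
Marginal P(B) (column sums):
  P(B=0) = 5/12 + 1/2 = 11/12
  P(B=1) = 0 + 1/12 = 1/12

H(A) = -[(5/12)·log₂(5/12) + (7/12)·log₂(7/12)]
  = 0.5263 + 0.4536
  = 0.9799 bits
H(B) = -[(11/12)·log₂(11/12) + (1/12)·log₂(1/12)]
  = 0.1151 + 0.2987
  = 0.4138 bits
H(A,B) = -[(5/12)·log₂(5/12) + (1/2)·log₂(1/2) + (1/12)·log₂(1/12)]
  = 0.5263 + 0.5000 + 0.2987
  = 1.3250 bits

I(A;B) = H(A) + H(B) - H(A,B)
  = 0.9799 + 0.4138 - 1.3250
  = 0.0687 bits

Distribution 2 (S, T):
Marginal P(S) (row sums):
  P(S=0) = 3/64 + 5/64 = 1/8
  P(S=1) = 9/32 + 15/32 = 3/4
  P(S=2) = 3/64 + 5/64 = 1/8
Marginal P(T) (column sums):
  P(T=0) = 3/64 + 9/32 + 3/64 = 3/8
  P(T=1) = 5/64 + 15/32 + 5/64 = 5/8

H(S) = -[(1/8)·log₂(1/8) + (3/4)·log₂(3/4) + (1/8)·log₂(1/8)]
  = 0.3750 + 0.3113 + 0.3750
  = 1.0613 bits
H(T) = -[(3/8)·log₂(3/8) + (5/8)·log₂(5/8)]
  = 0.5306 + 0.4238
  = 0.9544 bits
H(S,T) = -[(3/64)·log₂(3/64) + (5/64)·log₂(5/64) + (9/32)·log₂(9/32) + (15/32)·log₂(15/32) + (3/64)·log₂(3/64) + (5/64)·log₂(5/64)]
  = 0.2070 + 0.2873 + 0.5147 + 0.5124 + 0.2070 + 0.2873
  = 2.0157 bits

I(S;T) = H(S) + H(T) - H(S,T)
  = 1.0613 + 0.9544 - 2.0157
  = 0.0000 bits

I(A;B) = 0.0687 bits > I(S;T) = 0.0000 bits, so (A, B) has the higher mutual information (stronger dependence).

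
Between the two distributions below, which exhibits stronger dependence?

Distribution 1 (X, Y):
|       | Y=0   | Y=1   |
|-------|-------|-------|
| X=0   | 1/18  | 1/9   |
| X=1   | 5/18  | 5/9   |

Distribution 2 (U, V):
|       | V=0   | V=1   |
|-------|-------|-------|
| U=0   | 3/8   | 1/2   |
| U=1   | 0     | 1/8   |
Distribution 1 (X, Y):
Marginal P(X) (row sums):
  P(X=0) = 1/18 + 1/9 = 1/6
  P(X=1) = 5/18 + 5/9 = 5/6
Marginal P(Y) (column sums):
  P(Y=0) = 1/18 + 5/18 = 1/3
  P(Y=1) = 1/9 + 5/9 = 2/3

H(X) = -[(1/6)·log₂(1/6) + (5/6)·log₂(5/6)]
  = 0.4308 + 0.2192
  = 0.6500 bits
H(Y) = -[(1/3)·log₂(1/3) + (2/3)·log₂(2/3)]
  = 0.5283 + 0.3900
  = 0.9183 bits
H(X,Y) = -[(1/18)·log₂(1/18) + (1/9)·log₂(1/9) + (5/18)·log₂(5/18) + (5/9)·log₂(5/9)]
  = 0.2317 + 0.3522 + 0.5133 + 0.4711
  = 1.5683 bits

I(X;Y) = H(X) + H(Y) - H(X,Y)
  = 0.6500 + 0.9183 - 1.5683
  = 0.0000 bits

Distribution 2 (U, V):
Marginal P(U) (row sums):
  P(U=0) = 3/8 + 1/2 = 7/8
  P(U=1) = 0 + 1/8 = 1/8
Marginal P(V) (column sums):
  P(V=0) = 3/8 + 0 = 3/8
  P(V=1) = 1/2 + 1/8 = 5/8

H(U) = -[(7/8)·log₂(7/8) + (1/8)·log₂(1/8)]
  = 0.1686 + 0.3750
  = 0.5436 bits
H(V) = -[(3/8)·log₂(3/8) + (5/8)·log₂(5/8)]
  = 0.5306 + 0.4238
  = 0.9544 bits
H(U,V) = -[(3/8)·log₂(3/8) + (1/2)·log₂(1/2) + (1/8)·log₂(1/8)]
  = 0.5306 + 0.5000 + 0.3750
  = 1.4056 bits

I(U;V) = H(U) + H(V) - H(U,V)
  = 0.5436 + 0.9544 - 1.4056
  = 0.0924 bits

I(U;V) = 0.0924 bits > I(X;Y) = 0.0000 bits, so (U, V) has the higher mutual information (stronger dependence).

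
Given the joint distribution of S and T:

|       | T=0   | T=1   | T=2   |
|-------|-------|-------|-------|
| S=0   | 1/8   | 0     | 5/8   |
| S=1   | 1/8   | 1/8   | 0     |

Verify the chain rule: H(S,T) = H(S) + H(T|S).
Left side:
H(S,T) = -[(1/8)·log₂(1/8) + (5/8)·log₂(5/8) + (1/8)·log₂(1/8) + (1/8)·log₂(1/8)]
  = 0.3750 + 0.4238 + 0.3750 + 0.3750
  = 1.5488 bits

Right side:
Marginal P(S) (row sums):
  P(S=0) = 1/8 + 0 + 5/8 = 3/4
  P(S=1) = 1/8 + 1/8 + 0 = 1/4
H(S) = -[(3/4)·log₂(3/4) + (1/4)·log₂(1/4)]
  = 0.3113 + 0.5000
  = 0.8113 bits
H(T|S) = -Σ P(S,T)·log₂ P(T|S), where P(T|S) = P(S,T) / P(S)
  (cells with P(S,T) = 0 contribute 0)
  (S=0,T=0): P(T|S) = (1/8)/(3/4) = 1/6;  -(1/8)·log₂(1/6) = 0.3231
  (S=0,T=2): P(T|S) = (5/8)/(3/4) = 5/6;  -(5/8)·log₂(5/6) = 0.1644
  (S=1,T=0): P(T|S) = (1/8)/(1/4) = 1/2;  -(1/8)·log₂(1/2) = 0.1250
  (S=1,T=1): P(T|S) = (1/8)/(1/4) = 1/2;  -(1/8)·log₂(1/2) = 0.1250
H(T|S) = 0.3231 + 0.1644 + 0.1250 + 0.1250
  = 0.7375 bits
H(S) + H(T|S) = 0.8113 + 0.7375 = 1.5488 bits

Both sides equal 1.5488 bits, so the chain rule holds ✓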